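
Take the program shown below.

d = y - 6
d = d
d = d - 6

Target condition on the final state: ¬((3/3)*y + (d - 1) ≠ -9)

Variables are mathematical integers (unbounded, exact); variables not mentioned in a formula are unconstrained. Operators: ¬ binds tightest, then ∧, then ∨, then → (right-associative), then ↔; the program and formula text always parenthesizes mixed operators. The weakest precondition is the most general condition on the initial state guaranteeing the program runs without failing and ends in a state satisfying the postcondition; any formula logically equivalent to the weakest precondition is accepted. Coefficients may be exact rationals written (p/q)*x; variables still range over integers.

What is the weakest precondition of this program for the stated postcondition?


Working backward. After the program, the postcondition ¬((3/3)*y + (d - 1) ≠ -9) must hold; in canonical form it is ¬(d + y ≠ -8).
Before d := d - 6: ¬(d + y ≠ -2)
Before d := d: ¬(d + y ≠ -2)
Before d := y - 6: ¬(2*y ≠ 4)
Answer: WP = ¬(2*y ≠ 4)


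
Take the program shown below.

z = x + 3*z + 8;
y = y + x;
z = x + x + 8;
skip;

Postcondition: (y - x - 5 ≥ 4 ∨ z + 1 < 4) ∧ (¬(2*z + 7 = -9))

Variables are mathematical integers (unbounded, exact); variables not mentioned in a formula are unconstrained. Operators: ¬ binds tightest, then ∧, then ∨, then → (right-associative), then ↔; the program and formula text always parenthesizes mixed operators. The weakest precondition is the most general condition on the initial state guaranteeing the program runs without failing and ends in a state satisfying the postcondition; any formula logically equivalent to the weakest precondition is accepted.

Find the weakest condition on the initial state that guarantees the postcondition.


Working backward. After the program, the postcondition (y - x - 5 ≥ 4 ∨ z + 1 < 4) ∧ (¬(2*z + 7 = -9)) must hold; in canonical form it is (y ≥ x + 9 ∨ z < 3) ∧ (¬(2*z = -16)).
Before skip: (y ≥ x + 9 ∨ z < 3) ∧ (¬(2*z = -16))
Before z := x + x + 8: (y ≥ x + 9 ∨ 2*x < -5) ∧ (¬(4*x = -32))
Before y := y + x: (y ≥ 9 ∨ 2*x < -5) ∧ (¬(4*x = -32))
Before z := x + 3*z + 8: (y ≥ 9 ∨ 2*x < -5) ∧ (¬(4*x = -32))
Answer: WP = (y ≥ 9 ∨ 2*x < -5) ∧ (¬(4*x = -32))


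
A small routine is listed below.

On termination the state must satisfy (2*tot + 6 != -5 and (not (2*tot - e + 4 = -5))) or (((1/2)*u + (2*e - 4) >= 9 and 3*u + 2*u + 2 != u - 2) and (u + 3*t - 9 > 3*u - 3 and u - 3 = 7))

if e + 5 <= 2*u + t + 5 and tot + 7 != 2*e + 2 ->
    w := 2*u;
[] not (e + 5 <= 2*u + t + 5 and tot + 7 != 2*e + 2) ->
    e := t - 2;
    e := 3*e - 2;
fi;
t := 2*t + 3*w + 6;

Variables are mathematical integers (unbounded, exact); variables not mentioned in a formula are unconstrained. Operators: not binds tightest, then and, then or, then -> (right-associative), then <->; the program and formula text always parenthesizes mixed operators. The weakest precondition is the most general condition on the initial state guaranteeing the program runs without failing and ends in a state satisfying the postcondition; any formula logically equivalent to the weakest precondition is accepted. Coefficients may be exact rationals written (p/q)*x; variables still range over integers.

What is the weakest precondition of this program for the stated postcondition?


Working backward. After the program, the postcondition (2*tot + 6 != -5 and (not (2*tot - e + 4 = -5))) or (((1/2)*u + (2*e - 4) >= 9 and 3*u + 2*u + 2 != u - 2) and (u + 3*t - 9 > 3*u - 3 and u - 3 = 7)) must hold; in canonical form it is (2*tot != -11 and (not (2*tot = e - 9))) or (2*e + (1/2)*u >= 13 and 4*u != -4 and 3*t > 2*u + 6 and u = 10).
Before t := 2*t + 3*w + 6: (2*tot != -11 and (not (2*tot = e - 9))) or (2*e + (1/2)*u >= 13 and 4*u != -4 and 6*t + 9*w > 2*u - 12 and u = 10)
Then branch requires (2*tot != -11 and (not (2*tot = e - 9))) or (2*e + (1/2)*u >= 13 and 4*u != -4 and 6*t + 16*u > -12 and u = 10); else branch requires (2*tot != -11 and (not (2*tot = 3*t - 17))) or (6*t + (1/2)*u >= 29 and 4*u != -4 and 6*t + 9*w > 2*u - 12 and u = 10).
Before the if: ((e <= t + 2*u and tot != 2*e - 5) -> ((2*tot != -11 and (not (2*tot = e - 9))) or (2*e + (1/2)*u >= 13 and 4*u != -4 and 6*t + 16*u > -12 and u = 10))) and ((not (e <= t + 2*u and tot != 2*e - 5)) -> ((2*tot != -11 and (not (2*tot = 3*t - 17))) or (6*t + (1/2)*u >= 29 and 4*u != -4 and 6*t + 9*w > 2*u - 12 and u = 10)))
Answer: WP = ((e <= t + 2*u and tot != 2*e - 5) -> ((2*tot != -11 and (not (2*tot = e - 9))) or (2*e + (1/2)*u >= 13 and 4*u != -4 and 6*t + 16*u > -12 and u = 10))) and ((not (e <= t + 2*u and tot != 2*e - 5)) -> ((2*tot != -11 and (not (2*tot = 3*t - 17))) or (6*t + (1/2)*u >= 29 and 4*u != -4 and 6*t + 9*w > 2*u - 12 and u = 10)))


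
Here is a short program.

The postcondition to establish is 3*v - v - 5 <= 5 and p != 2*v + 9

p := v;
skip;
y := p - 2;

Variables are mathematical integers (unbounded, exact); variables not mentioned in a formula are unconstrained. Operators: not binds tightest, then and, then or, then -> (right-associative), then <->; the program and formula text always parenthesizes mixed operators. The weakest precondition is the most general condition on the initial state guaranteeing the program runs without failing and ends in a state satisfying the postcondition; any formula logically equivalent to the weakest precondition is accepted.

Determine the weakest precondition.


Working backward. After the program, the postcondition 3*v - v - 5 <= 5 and p != 2*v + 9 must hold; in canonical form it is 2*v <= 10 and p != 2*v + 9.
Before y := p - 2: 2*v <= 10 and p != 2*v + 9
Before skip: 2*v <= 10 and p != 2*v + 9
Before p := v: 2*v <= 10 and v != -9
Answer: WP = 2*v <= 10 and v != -9


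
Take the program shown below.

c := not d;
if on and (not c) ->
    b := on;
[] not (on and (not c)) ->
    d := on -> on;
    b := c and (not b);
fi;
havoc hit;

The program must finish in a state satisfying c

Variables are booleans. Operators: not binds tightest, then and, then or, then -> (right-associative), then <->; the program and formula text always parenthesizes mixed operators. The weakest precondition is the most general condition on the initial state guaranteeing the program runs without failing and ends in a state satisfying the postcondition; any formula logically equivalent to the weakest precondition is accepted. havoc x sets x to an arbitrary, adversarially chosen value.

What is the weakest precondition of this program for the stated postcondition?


Working backward. After the program, c must hold.
Before havoc hit: c
Then branch requires c; else branch requires c.
Before the if: ((on and (not c)) -> c) and ((not (on and (not c))) -> c)
Before c := not d: ((on and d) -> (not d)) and ((not (on and d)) -> (not d))
Answer: WP = ((on and d) -> (not d)) and ((not (on and d)) -> (not d))


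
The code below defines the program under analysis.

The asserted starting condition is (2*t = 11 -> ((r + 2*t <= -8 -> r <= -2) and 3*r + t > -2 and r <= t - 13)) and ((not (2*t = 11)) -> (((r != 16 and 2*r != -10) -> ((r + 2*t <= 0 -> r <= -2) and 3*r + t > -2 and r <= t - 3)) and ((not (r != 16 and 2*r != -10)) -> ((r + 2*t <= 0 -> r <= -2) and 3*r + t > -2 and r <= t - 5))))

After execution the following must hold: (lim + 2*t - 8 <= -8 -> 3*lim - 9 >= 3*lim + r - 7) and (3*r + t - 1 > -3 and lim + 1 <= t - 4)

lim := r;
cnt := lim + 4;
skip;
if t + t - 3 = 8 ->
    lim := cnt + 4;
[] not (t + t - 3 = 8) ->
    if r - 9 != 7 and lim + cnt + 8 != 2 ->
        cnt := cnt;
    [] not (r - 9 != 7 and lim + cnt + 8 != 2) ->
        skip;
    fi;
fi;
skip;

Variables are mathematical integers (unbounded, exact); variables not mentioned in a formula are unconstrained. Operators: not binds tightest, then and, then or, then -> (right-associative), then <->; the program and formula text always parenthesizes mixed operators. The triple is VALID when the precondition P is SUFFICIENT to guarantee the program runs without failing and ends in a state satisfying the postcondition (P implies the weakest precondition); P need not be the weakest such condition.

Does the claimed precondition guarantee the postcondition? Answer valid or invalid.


Working backward. After the program, the postcondition (lim + 2*t - 8 <= -8 -> 3*lim - 9 >= 3*lim + r - 7) and (3*r + t - 1 > -3 and lim + 1 <= t - 4) must hold; in canonical form it is (lim + 2*t <= 0 -> r <= -2) and 3*r + t > -2 and lim <= t - 5.
Before skip: (lim + 2*t <= 0 -> r <= -2) and 3*r + t > -2 and lim <= t - 5
Then branch requires (cnt + 2*t <= -4 -> r <= -2) and 3*r + t > -2 and cnt <= t - 9; else branch requires ((r != 16 and cnt + lim != -6) -> ((lim + 2*t <= 0 -> r <= -2) and 3*r + t > -2 and lim <= t - 5)) and ((not (r != 16 and cnt + lim != -6)) -> ((lim + 2*t <= 0 -> r <= -2) and 3*r + t > -2 and lim <= t - 5)).
Before the if: (2*t = 11 -> ((cnt + 2*t <= -4 -> r <= -2) and 3*r + t > -2 and cnt <= t - 9)) and ((not (2*t = 11)) -> (((r != 16 and cnt + lim != -6) -> ((lim + 2*t <= 0 -> r <= -2) and 3*r + t > -2 and lim <= t - 5)) and ((not (r != 16 and cnt + lim != -6)) -> ((lim + 2*t <= 0 -> r <= -2) and 3*r + t > -2 and lim <= t - 5))))
Before skip: (2*t = 11 -> ((cnt + 2*t <= -4 -> r <= -2) and 3*r + t > -2 and cnt <= t - 9)) and ((not (2*t = 11)) -> (((r != 16 and cnt + lim != -6) -> ((lim + 2*t <= 0 -> r <= -2) and 3*r + t > -2 and lim <= t - 5)) and ((not (r != 16 and cnt + lim != -6)) -> ((lim + 2*t <= 0 -> r <= -2) and 3*r + t > -2 and lim <= t - 5))))
Before cnt := lim + 4: (2*t = 11 -> ((lim + 2*t <= -8 -> r <= -2) and 3*r + t > -2 and lim <= t - 13)) and ((not (2*t = 11)) -> (((r != 16 and 2*lim != -10) -> ((lim + 2*t <= 0 -> r <= -2) and 3*r + t > -2 and lim <= t - 5)) and ((not (r != 16 and 2*lim != -10)) -> ((lim + 2*t <= 0 -> r <= -2) and 3*r + t > -2 and lim <= t - 5))))
Before lim := r: (2*t = 11 -> ((r + 2*t <= -8 -> r <= -2) and 3*r + t > -2 and r <= t - 13)) and ((not (2*t = 11)) -> (((r != 16 and 2*r != -10) -> ((r + 2*t <= 0 -> r <= -2) and 3*r + t > -2 and r <= t - 5)) and ((not (r != 16 and 2*r != -10)) -> ((r + 2*t <= 0 -> r <= -2) and 3*r + t > -2 and r <= t - 5))))
The weakest precondition is (2*t = 11 -> ((r + 2*t <= -8 -> r <= -2) and 3*r + t > -2 and r <= t - 13)) and ((not (2*t = 11)) -> (((r != 16 and 2*r != -10) -> ((r + 2*t <= 0 -> r <= -2) and 3*r + t > -2 and r <= t - 5)) and ((not (r != 16 and 2*r != -10)) -> ((r + 2*t <= 0 -> r <= -2) and 3*r + t > -2 and r <= t - 5)))).
Check whether (2*t = 11 -> ((r + 2*t <= -8 -> r <= -2) and 3*r + t > -2 and r <= t - 13)) and ((not (2*t = 11)) -> (((r != 16 and 2*r != -10) -> ((r + 2*t <= 0 -> r <= -2) and 3*r + t > -2 and r <= t - 3)) and ((not (r != 16 and 2*r != -10)) -> ((r + 2*t <= 0 -> r <= -2) and 3*r + t > -2 and r <= t - 5)))) implies it.
Countermodel: at the initial state r = 17, t = 20, the precondition holds but the weakest precondition fails.
Answer: invalid


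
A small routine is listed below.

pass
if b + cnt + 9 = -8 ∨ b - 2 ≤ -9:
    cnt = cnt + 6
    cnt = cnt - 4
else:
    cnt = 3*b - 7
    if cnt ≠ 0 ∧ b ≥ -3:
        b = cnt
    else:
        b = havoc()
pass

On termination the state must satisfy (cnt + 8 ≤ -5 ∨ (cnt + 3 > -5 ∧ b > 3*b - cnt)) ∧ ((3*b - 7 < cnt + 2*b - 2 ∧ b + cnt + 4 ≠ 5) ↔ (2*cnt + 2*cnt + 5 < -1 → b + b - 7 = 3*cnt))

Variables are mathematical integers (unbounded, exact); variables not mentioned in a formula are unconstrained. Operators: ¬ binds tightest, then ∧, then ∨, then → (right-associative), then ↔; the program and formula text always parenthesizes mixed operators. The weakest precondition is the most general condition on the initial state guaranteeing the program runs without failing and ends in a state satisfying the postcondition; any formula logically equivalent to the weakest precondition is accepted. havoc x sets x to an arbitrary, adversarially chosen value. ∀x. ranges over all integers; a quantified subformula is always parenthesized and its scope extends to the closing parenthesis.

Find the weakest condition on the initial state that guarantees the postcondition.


Working backward. After the program, the postcondition (cnt + 8 ≤ -5 ∨ (cnt + 3 > -5 ∧ b > 3*b - cnt)) ∧ ((3*b - 7 < cnt + 2*b - 2 ∧ b + cnt + 4 ≠ 5) ↔ (2*cnt + 2*cnt + 5 < -1 → b + b - 7 = 3*cnt)) must hold; in canonical form it is (cnt ≤ -13 ∨ (cnt > -8 ∧ cnt > 2*b)) ∧ ((b < cnt + 5 ∧ b + cnt ≠ 1) ↔ (4*cnt < -6 → 2*b = 3*cnt + 7)).
Before skip: (cnt ≤ -13 ∨ (cnt > -8 ∧ cnt > 2*b)) ∧ ((b < cnt + 5 ∧ b + cnt ≠ 1) ↔ (4*cnt < -6 → 2*b = 3*cnt + 7))
Then branch requires (cnt ≤ -15 ∨ (cnt > -10 ∧ cnt > 2*b - 2)) ∧ ((b < cnt + 7 ∧ b + cnt ≠ -1) ↔ (4*cnt < -14 → 2*b = 3*cnt + 13)); else branch requires ((3*b ≠ 7 ∧ b ≥ -3) → ((3*b ≤ -6 ∨ (3*b > -1 ∧ 3*b < 7)) ∧ (6*b ≠ 15 ↔ (12*b < 22 → 3*b = 0)))) ∧ ((¬(3*b ≠ 7 ∧ b ≥ -3)) → (∀b_1. ((3*b ≤ -6 ∨ (3*b > -1 ∧ 3*b > 2*b_1 + 7)) ∧ ((b_1 < 3*b - 2 ∧ 3*b + b_1 ≠ 8) ↔ (12*b < 22 → 2*b_1 = 9*b - 14))))).
Before the if: ((b + cnt = -17 ∨ b ≤ -7) → ((cnt ≤ -15 ∨ (cnt > -10 ∧ cnt > 2*b - 2)) ∧ ((b < cnt + 7 ∧ b + cnt ≠ -1) ↔ (4*cnt < -14 → 2*b = 3*cnt + 13)))) ∧ ((¬(b + cnt = -17 ∨ b ≤ -7)) → (((3*b ≠ 7 ∧ b ≥ -3) → ((3*b ≤ -6 ∨ (3*b > -1 ∧ 3*b < 7)) ∧ (6*b ≠ 15 ↔ (12*b < 22 → 3*b = 0)))) ∧ ((¬(3*b ≠ 7 ∧ b ≥ -3)) → (∀b_1. ((3*b ≤ -6 ∨ (3*b > -1 ∧ 3*b > 2*b_1 + 7)) ∧ ((b_1 < 3*b - 2 ∧ 3*b + b_1 ≠ 8) ↔ (12*b < 22 → 2*b_1 = 9*b - 14)))))))
Before skip: ((b + cnt = -17 ∨ b ≤ -7) → ((cnt ≤ -15 ∨ (cnt > -10 ∧ cnt > 2*b - 2)) ∧ ((b < cnt + 7 ∧ b + cnt ≠ -1) ↔ (4*cnt < -14 → 2*b = 3*cnt + 13)))) ∧ ((¬(b + cnt = -17 ∨ b ≤ -7)) → (((3*b ≠ 7 ∧ b ≥ -3) → ((3*b ≤ -6 ∨ (3*b > -1 ∧ 3*b < 7)) ∧ (6*b ≠ 15 ↔ (12*b < 22 → 3*b = 0)))) ∧ ((¬(3*b ≠ 7 ∧ b ≥ -3)) → (∀b_1. ((3*b ≤ -6 ∨ (3*b > -1 ∧ 3*b > 2*b_1 + 7)) ∧ ((b_1 < 3*b - 2 ∧ 3*b + b_1 ≠ 8) ↔ (12*b < 22 → 2*b_1 = 9*b - 14)))))))
Answer: WP = ((b + cnt = -17 ∨ b ≤ -7) → ((cnt ≤ -15 ∨ (cnt > -10 ∧ cnt > 2*b - 2)) ∧ ((b < cnt + 7 ∧ b + cnt ≠ -1) ↔ (4*cnt < -14 → 2*b = 3*cnt + 13)))) ∧ ((¬(b + cnt = -17 ∨ b ≤ -7)) → (((3*b ≠ 7 ∧ b ≥ -3) → ((3*b ≤ -6 ∨ (3*b > -1 ∧ 3*b < 7)) ∧ (6*b ≠ 15 ↔ (12*b < 22 → 3*b = 0)))) ∧ ((¬(3*b ≠ 7 ∧ b ≥ -3)) → (∀b_1. ((3*b ≤ -6 ∨ (3*b > -1 ∧ 3*b > 2*b_1 + 7)) ∧ ((b_1 < 3*b - 2 ∧ 3*b + b_1 ≠ 8) ↔ (12*b < 22 → 2*b_1 = 9*b - 14)))))))


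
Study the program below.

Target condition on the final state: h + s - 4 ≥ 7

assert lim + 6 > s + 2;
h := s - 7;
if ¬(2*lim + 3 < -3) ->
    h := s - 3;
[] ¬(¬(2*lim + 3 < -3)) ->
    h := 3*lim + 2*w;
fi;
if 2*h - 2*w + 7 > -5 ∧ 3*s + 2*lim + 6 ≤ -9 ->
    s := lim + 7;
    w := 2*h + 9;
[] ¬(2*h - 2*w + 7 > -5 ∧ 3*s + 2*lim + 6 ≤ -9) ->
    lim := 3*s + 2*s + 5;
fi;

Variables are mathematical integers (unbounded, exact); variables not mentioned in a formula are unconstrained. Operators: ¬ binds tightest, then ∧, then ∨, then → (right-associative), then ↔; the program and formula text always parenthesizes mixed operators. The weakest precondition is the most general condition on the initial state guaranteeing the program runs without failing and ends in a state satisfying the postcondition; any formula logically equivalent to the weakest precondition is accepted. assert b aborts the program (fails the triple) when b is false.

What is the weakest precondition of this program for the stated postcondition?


Working backward. After the program, the postcondition h + s - 4 ≥ 7 must hold; in canonical form it is h + s ≥ 11.
Then branch requires h + lim ≥ 4; else branch requires h + s ≥ 11.
Before the if: ((2*h > 2*w - 12 ∧ 2*lim + 3*s ≤ -15) → h + lim ≥ 4) ∧ ((¬(2*h > 2*w - 12 ∧ 2*lim + 3*s ≤ -15)) → h + s ≥ 11)
Then branch requires ((2*s > 2*w - 6 ∧ 2*lim + 3*s ≤ -15) → lim + s ≥ 7) ∧ ((¬(2*s > 2*w - 6 ∧ 2*lim + 3*s ≤ -15)) → 2*s ≥ 14); else branch requires ((6*lim + 2*w > -12 ∧ 2*lim + 3*s ≤ -15) → 4*lim + 2*w ≥ 4) ∧ ((¬(6*lim + 2*w > -12 ∧ 2*lim + 3*s ≤ -15)) → 3*lim + s + 2*w ≥ 11).
Before the if: ((¬(2*lim < -6)) → (((2*s > 2*w - 6 ∧ 2*lim + 3*s ≤ -15) → lim + s ≥ 7) ∧ ((¬(2*s > 2*w - 6 ∧ 2*lim + 3*s ≤ -15)) → 2*s ≥ 14))) ∧ (2*lim < -6 → (((6*lim + 2*w > -12 ∧ 2*lim + 3*s ≤ -15) → 4*lim + 2*w ≥ 4) ∧ ((¬(6*lim + 2*w > -12 ∧ 2*lim + 3*s ≤ -15)) → 3*lim + s + 2*w ≥ 11)))
Before h := s - 7: ((¬(2*lim < -6)) → (((2*s > 2*w - 6 ∧ 2*lim + 3*s ≤ -15) → lim + s ≥ 7) ∧ ((¬(2*s > 2*w - 6 ∧ 2*lim + 3*s ≤ -15)) → 2*s ≥ 14))) ∧ (2*lim < -6 → (((6*lim + 2*w > -12 ∧ 2*lim + 3*s ≤ -15) → 4*lim + 2*w ≥ 4) ∧ ((¬(6*lim + 2*w > -12 ∧ 2*lim + 3*s ≤ -15)) → 3*lim + s + 2*w ≥ 11)))
Before assert lim + 6 > s + 2: lim > s - 4 ∧ ((¬(2*lim < -6)) → (((2*s > 2*w - 6 ∧ 2*lim + 3*s ≤ -15) → lim + s ≥ 7) ∧ ((¬(2*s > 2*w - 6 ∧ 2*lim + 3*s ≤ -15)) → 2*s ≥ 14))) ∧ (2*lim < -6 → (((6*lim + 2*w > -12 ∧ 2*lim + 3*s ≤ -15) → 4*lim + 2*w ≥ 4) ∧ ((¬(6*lim + 2*w > -12 ∧ 2*lim + 3*s ≤ -15)) → 3*lim + s + 2*w ≥ 11)))
Answer: WP = lim > s - 4 ∧ ((¬(2*lim < -6)) → (((2*s > 2*w - 6 ∧ 2*lim + 3*s ≤ -15) → lim + s ≥ 7) ∧ ((¬(2*s > 2*w - 6 ∧ 2*lim + 3*s ≤ -15)) → 2*s ≥ 14))) ∧ (2*lim < -6 → (((6*lim + 2*w > -12 ∧ 2*lim + 3*s ≤ -15) → 4*lim + 2*w ≥ 4) ∧ ((¬(6*lim + 2*w > -12 ∧ 2*lim + 3*s ≤ -15)) → 3*lim + s + 2*w ≥ 11)))


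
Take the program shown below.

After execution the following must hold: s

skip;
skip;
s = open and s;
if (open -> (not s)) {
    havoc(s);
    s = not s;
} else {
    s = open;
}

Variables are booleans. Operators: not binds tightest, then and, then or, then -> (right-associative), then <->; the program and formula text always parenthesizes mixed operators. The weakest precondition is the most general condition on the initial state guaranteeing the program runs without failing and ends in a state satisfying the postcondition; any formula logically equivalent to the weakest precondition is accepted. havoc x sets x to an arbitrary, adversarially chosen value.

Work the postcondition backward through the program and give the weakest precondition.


Working backward. After the program, s must hold.
Then branch requires false; else branch requires open.
Before the if: (not (open -> (not s))) and ((not (open -> (not s))) -> open)
Before s := open and s: (not (open -> (not (open and s)))) and ((not (open -> (not (open and s)))) -> open)
Before skip: (not (open -> (not (open and s)))) and ((not (open -> (not (open and s)))) -> open)
Before skip: (not (open -> (not (open and s)))) and ((not (open -> (not (open and s)))) -> open)
Answer: WP = (not (open -> (not (open and s)))) and ((not (open -> (not (open and s)))) -> open)


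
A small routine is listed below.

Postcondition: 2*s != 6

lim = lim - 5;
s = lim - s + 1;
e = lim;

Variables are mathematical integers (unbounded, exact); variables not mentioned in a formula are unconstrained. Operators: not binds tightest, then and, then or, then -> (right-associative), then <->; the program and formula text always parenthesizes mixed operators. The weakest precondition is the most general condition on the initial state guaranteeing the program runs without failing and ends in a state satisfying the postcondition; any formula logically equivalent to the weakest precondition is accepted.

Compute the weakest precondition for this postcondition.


Working backward. After the program, 2*s != 6 must hold.
Before e := lim: 2*s != 6
Before s := lim - s + 1: 2*lim != 2*s + 4
Before lim := lim - 5: 2*lim != 2*s + 14
Answer: WP = 2*lim != 2*s + 14


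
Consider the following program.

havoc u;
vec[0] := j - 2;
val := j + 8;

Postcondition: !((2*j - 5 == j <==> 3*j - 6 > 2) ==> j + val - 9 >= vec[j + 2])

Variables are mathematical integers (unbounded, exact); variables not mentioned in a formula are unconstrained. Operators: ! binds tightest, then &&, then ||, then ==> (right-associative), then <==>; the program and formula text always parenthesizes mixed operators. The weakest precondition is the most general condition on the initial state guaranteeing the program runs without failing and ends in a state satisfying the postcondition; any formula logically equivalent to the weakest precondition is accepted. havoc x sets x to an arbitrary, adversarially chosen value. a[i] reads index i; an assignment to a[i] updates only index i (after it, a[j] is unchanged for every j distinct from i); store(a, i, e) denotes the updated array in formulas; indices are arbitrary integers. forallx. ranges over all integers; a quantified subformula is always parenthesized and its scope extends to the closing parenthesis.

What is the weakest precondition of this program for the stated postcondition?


Working backward. After the program, the postcondition !((2*j - 5 == j <==> 3*j - 6 > 2) ==> j + val - 9 >= vec[j + 2]) must hold; in canonical form it is !((j == 5 <==> 3*j > 8) ==> j + val >= vec[j + 2] + 9).
Before val := j + 8: !((j == 5 <==> 3*j > 8) ==> 2*j >= vec[j + 2] + 1)
Before vec[0] := j - 2: !((j == 5 <==> 3*j > 8) ==> 2*j >= store(vec, 0, j - 2)[j + 2] + 1)
Before havoc u: !((j == 5 <==> 3*j > 8) ==> 2*j >= store(vec, 0, j - 2)[j + 2] + 1)
Answer: WP = !((j == 5 <==> 3*j > 8) ==> 2*j >= store(vec, 0, j - 2)[j + 2] + 1)


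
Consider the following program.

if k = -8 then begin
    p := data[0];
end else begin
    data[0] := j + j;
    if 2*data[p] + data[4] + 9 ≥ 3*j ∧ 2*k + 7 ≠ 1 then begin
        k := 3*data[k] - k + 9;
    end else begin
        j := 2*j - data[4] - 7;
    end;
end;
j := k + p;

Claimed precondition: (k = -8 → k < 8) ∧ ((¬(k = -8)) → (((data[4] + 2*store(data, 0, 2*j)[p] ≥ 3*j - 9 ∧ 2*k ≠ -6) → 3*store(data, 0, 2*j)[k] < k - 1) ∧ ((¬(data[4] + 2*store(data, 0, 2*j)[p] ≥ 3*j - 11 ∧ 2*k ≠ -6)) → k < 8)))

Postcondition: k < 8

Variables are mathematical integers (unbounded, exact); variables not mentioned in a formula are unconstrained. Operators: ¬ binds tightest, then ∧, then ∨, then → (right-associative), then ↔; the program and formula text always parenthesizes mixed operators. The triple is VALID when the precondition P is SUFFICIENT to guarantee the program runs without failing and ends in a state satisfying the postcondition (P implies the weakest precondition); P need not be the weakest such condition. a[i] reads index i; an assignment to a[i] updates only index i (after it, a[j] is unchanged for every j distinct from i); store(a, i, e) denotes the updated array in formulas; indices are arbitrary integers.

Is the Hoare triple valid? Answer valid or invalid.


Working backward. After the program, k < 8 must hold.
Before j := k + p: k < 8
Then branch requires k < 8; else branch requires ((data[4] + 2*store(data, 0, 2*j)[p] ≥ 3*j - 9 ∧ 2*k ≠ -6) → 3*store(data, 0, 2*j)[k] < k - 1) ∧ ((¬(data[4] + 2*store(data, 0, 2*j)[p] ≥ 3*j - 9 ∧ 2*k ≠ -6)) → k < 8).
Before the if: (k = -8 → k < 8) ∧ ((¬(k = -8)) → (((data[4] + 2*store(data, 0, 2*j)[p] ≥ 3*j - 9 ∧ 2*k ≠ -6) → 3*store(data, 0, 2*j)[k] < k - 1) ∧ ((¬(data[4] + 2*store(data, 0, 2*j)[p] ≥ 3*j - 9 ∧ 2*k ≠ -6)) → k < 8)))
The weakest precondition is (k = -8 → k < 8) ∧ ((¬(k = -8)) → (((data[4] + 2*store(data, 0, 2*j)[p] ≥ 3*j - 9 ∧ 2*k ≠ -6) → 3*store(data, 0, 2*j)[k] < k - 1) ∧ ((¬(data[4] + 2*store(data, 0, 2*j)[p] ≥ 3*j - 9 ∧ 2*k ≠ -6)) → k < 8))).
Check whether (k = -8 → k < 8) ∧ ((¬(k = -8)) → (((data[4] + 2*store(data, 0, 2*j)[p] ≥ 3*j - 9 ∧ 2*k ≠ -6) → 3*store(data, 0, 2*j)[k] < k - 1) ∧ ((¬(data[4] + 2*store(data, 0, 2*j)[p] ≥ 3*j - 11 ∧ 2*k ≠ -6)) → k < 8))) implies it.
Countermodel: at the initial state data = {[0] = 2, [4] = -15531, [8] = 2, elsewhere 2}, j = 15521, k = 8, p = 0, the precondition holds but the weakest precondition fails.
Answer: invalid


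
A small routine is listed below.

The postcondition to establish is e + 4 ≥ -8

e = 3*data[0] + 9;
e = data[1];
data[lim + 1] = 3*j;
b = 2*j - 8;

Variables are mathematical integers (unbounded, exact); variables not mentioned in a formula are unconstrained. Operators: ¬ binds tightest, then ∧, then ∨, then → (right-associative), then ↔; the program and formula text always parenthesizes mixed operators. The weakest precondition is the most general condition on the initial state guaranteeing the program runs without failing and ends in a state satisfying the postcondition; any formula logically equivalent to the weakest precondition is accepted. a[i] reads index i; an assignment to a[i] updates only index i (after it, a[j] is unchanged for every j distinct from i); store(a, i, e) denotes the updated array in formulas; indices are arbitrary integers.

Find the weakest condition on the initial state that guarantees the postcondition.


Working backward. After the program, the postcondition e + 4 ≥ -8 must hold; in canonical form it is e ≥ -12.
Before b := 2*j - 8: e ≥ -12
Before data[lim + 1] := 3*j: e ≥ -12
Before e := data[1]: data[1] ≥ -12
Before e := 3*data[0] + 9: data[1] ≥ -12
Answer: WP = data[1] ≥ -12


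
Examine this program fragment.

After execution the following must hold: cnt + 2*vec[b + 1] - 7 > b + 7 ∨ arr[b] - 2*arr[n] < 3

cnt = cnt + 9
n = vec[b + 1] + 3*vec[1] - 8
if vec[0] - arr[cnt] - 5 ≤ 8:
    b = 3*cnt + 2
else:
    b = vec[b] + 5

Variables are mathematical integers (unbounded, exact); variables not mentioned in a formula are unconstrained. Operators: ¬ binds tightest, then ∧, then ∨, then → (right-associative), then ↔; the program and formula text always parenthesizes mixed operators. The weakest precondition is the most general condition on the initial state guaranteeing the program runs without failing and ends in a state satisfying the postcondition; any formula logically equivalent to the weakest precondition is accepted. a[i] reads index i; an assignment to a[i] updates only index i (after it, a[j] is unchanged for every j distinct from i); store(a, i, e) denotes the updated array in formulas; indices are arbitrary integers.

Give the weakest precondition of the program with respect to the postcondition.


Working backward. After the program, the postcondition cnt + 2*vec[b + 1] - 7 > b + 7 ∨ arr[b] - 2*arr[n] < 3 must hold; in canonical form it is 2*vec[b + 1] + cnt > b + 14 ∨ arr[b] < 2*arr[n] + 3.
Then branch requires 2*vec[3*cnt + 3] > 2*cnt + 16 ∨ arr[3*cnt + 2] < 2*arr[n] + 3; else branch requires 2*vec[vec[b] + 6] + cnt > vec[b] + 19 ∨ arr[vec[b] + 5] < 2*arr[n] + 3.
Before the if: (vec[0] ≤ arr[cnt] + 13 → (2*vec[3*cnt + 3] > 2*cnt + 16 ∨ arr[3*cnt + 2] < 2*arr[n] + 3)) ∧ ((¬(vec[0] ≤ arr[cnt] + 13)) → (2*vec[vec[b] + 6] + cnt > vec[b] + 19 ∨ arr[vec[b] + 5] < 2*arr[n] + 3))
Before n := vec[b + 1] + 3*vec[1] - 8: (vec[0] ≤ arr[cnt] + 13 → (2*vec[3*cnt + 3] > 2*cnt + 16 ∨ arr[3*cnt + 2] < 2*arr[vec[b + 1] + 3*vec[1] - 8] + 3)) ∧ ((¬(vec[0] ≤ arr[cnt] + 13)) → (2*vec[vec[b] + 6] + cnt > vec[b] + 19 ∨ arr[vec[b] + 5] < 2*arr[vec[b + 1] + 3*vec[1] - 8] + 3))
Before cnt := cnt + 9: (vec[0] ≤ arr[cnt + 9] + 13 → (2*vec[3*cnt + 30] > 2*cnt + 34 ∨ arr[3*cnt + 29] < 2*arr[vec[b + 1] + 3*vec[1] - 8] + 3)) ∧ ((¬(vec[0] ≤ arr[cnt + 9] + 13)) → (2*vec[vec[b] + 6] + cnt > vec[b] + 10 ∨ arr[vec[b] + 5] < 2*arr[vec[b + 1] + 3*vec[1] - 8] + 3))
Answer: WP = (vec[0] ≤ arr[cnt + 9] + 13 → (2*vec[3*cnt + 30] > 2*cnt + 34 ∨ arr[3*cnt + 29] < 2*arr[vec[b + 1] + 3*vec[1] - 8] + 3)) ∧ ((¬(vec[0] ≤ arr[cnt + 9] + 13)) → (2*vec[vec[b] + 6] + cnt > vec[b] + 10 ∨ arr[vec[b] + 5] < 2*arr[vec[b + 1] + 3*vec[1] - 8] + 3))


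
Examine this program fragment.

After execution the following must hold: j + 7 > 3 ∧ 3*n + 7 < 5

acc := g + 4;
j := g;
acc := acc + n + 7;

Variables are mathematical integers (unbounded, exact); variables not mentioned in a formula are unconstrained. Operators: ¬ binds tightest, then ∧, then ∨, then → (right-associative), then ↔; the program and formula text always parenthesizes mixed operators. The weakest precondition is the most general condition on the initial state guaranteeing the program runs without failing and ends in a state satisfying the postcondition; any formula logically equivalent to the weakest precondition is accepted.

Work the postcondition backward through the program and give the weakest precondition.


Working backward. After the program, the postcondition j + 7 > 3 ∧ 3*n + 7 < 5 must hold; in canonical form it is j > -4 ∧ 3*n < -2.
Before acc := acc + n + 7: j > -4 ∧ 3*n < -2
Before j := g: g > -4 ∧ 3*n < -2
Before acc := g + 4: g > -4 ∧ 3*n < -2
Answer: WP = g > -4 ∧ 3*n < -2


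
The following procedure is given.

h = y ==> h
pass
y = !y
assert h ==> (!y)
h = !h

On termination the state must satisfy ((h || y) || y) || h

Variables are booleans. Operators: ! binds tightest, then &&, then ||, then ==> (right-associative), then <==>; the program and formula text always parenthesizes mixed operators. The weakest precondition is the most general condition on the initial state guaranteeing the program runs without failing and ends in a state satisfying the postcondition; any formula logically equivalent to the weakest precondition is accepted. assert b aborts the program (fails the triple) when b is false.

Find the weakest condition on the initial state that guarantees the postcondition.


Working backward. After the program, the postcondition ((h || y) || y) || h must hold; in canonical form it is h || y.
Before h := !h: (!h) || y
Before assert h ==> (!y): (h ==> (!y)) && ((!h) || y)
Before y := !y: (h ==> y) && ((!h) || (!y))
Before skip: (h ==> y) && ((!h) || (!y))
Before h := y ==> h: ((y ==> h) ==> y) && ((!(y ==> h)) || (!y))
Answer: WP = ((y ==> h) ==> y) && ((!(y ==> h)) || (!y))


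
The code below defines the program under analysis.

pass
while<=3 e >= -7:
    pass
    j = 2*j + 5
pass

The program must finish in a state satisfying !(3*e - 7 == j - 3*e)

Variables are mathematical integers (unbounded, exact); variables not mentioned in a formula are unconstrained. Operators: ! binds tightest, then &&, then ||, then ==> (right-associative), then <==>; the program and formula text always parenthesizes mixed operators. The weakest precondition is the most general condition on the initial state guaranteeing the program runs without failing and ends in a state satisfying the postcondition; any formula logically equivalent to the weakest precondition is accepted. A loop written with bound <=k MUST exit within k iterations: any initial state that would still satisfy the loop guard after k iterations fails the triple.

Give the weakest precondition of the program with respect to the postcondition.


Working backward. After the program, the postcondition !(3*e - 7 == j - 3*e) must hold; in canonical form it is !(6*e == j + 7).
Before skip: !(6*e == j + 7)
Before the loop (bound <=3), unroll the exhaustion recursion (WP_0 = exit-now case; WP_j = one more guarded iteration, up to j = 3):
  WP_0: (!(e >= -7)) && (!(6*e == j + 7))
  WP_1: (e >= -7 ==> ((!(e >= -7)) && (!(6*e == 2*j + 12)))) && ((!(e >= -7)) ==> (!(6*e == j + 7)))
  WP_2: (e >= -7 ==> ((e >= -7 ==> ((!(e >= -7)) && (!(6*e == 4*j + 22)))) && ((!(e >= -7)) ==> (!(6*e == 2*j + 12))))) && ((!(e >= -7)) ==> (!(6*e == j + 7)))
  WP_3: (e >= -7 ==> ((e >= -7 ==> ((e >= -7 ==> ((!(e >= -7)) && (!(6*e == 8*j + 42)))) && ((!(e >= -7)) ==> (!(6*e == 4*j + 22))))) && ((!(e >= -7)) ==> (!(6*e == 2*j + 12))))) && ((!(e >= -7)) ==> (!(6*e == j + 7)))
So before the loop: (e >= -7 ==> ((e >= -7 ==> ((e >= -7 ==> ((!(e >= -7)) && (!(6*e == 8*j + 42)))) && ((!(e >= -7)) ==> (!(6*e == 4*j + 22))))) && ((!(e >= -7)) ==> (!(6*e == 2*j + 12))))) && ((!(e >= -7)) ==> (!(6*e == j + 7)))
Before skip: (e >= -7 ==> ((e >= -7 ==> ((e >= -7 ==> ((!(e >= -7)) && (!(6*e == 8*j + 42)))) && ((!(e >= -7)) ==> (!(6*e == 4*j + 22))))) && ((!(e >= -7)) ==> (!(6*e == 2*j + 12))))) && ((!(e >= -7)) ==> (!(6*e == j + 7)))
Answer: WP = (e >= -7 ==> ((e >= -7 ==> ((e >= -7 ==> ((!(e >= -7)) && (!(6*e == 8*j + 42)))) && ((!(e >= -7)) ==> (!(6*e == 4*j + 22))))) && ((!(e >= -7)) ==> (!(6*e == 2*j + 12))))) && ((!(e >= -7)) ==> (!(6*e == j + 7)))


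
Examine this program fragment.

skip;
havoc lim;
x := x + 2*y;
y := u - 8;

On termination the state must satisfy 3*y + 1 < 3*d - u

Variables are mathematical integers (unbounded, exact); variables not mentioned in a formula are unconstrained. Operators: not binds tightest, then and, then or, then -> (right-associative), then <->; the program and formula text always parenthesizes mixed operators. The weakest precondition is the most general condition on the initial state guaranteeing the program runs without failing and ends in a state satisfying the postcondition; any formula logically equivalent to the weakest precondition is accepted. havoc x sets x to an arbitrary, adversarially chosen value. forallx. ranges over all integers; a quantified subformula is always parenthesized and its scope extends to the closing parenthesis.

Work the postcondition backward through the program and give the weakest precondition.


Working backward. After the program, the postcondition 3*y + 1 < 3*d - u must hold; in canonical form it is u + 3*y < 3*d - 1.
Before y := u - 8: 4*u < 3*d + 23
Before x := x + 2*y: 4*u < 3*d + 23
Before havoc lim: 4*u < 3*d + 23
Before skip: 4*u < 3*d + 23
Answer: WP = 4*u < 3*d + 23


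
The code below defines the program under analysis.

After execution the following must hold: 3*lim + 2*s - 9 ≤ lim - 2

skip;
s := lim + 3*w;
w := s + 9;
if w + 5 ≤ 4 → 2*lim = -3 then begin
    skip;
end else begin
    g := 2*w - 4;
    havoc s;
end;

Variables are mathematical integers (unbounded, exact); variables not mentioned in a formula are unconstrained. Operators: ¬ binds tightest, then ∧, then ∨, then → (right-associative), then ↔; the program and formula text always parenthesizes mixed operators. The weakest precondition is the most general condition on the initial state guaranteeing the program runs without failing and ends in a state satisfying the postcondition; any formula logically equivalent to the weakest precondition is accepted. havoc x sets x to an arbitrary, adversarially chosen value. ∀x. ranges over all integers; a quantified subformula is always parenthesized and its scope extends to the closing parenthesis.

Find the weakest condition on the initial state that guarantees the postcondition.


Working backward. After the program, the postcondition 3*lim + 2*s - 9 ≤ lim - 2 must hold; in canonical form it is 2*lim + 2*s ≤ 7.
Then branch requires 2*lim + 2*s ≤ 7; else branch requires ∀s_1. 2*lim + 2*s_1 ≤ 7.
Before the if: ((w ≤ -1 → 2*lim = -3) → 2*lim + 2*s ≤ 7) ∧ ((¬(w ≤ -1 → 2*lim = -3)) → (∀s_1. 2*lim + 2*s_1 ≤ 7))
Before w := s + 9: ((s ≤ -10 → 2*lim = -3) → 2*lim + 2*s ≤ 7) ∧ ((¬(s ≤ -10 → 2*lim = -3)) → (∀s_1. 2*lim + 2*s_1 ≤ 7))
Before s := lim + 3*w: ((lim + 3*w ≤ -10 → 2*lim = -3) → 4*lim + 6*w ≤ 7) ∧ ((¬(lim + 3*w ≤ -10 → 2*lim = -3)) → (∀s_1. 2*lim + 2*s_1 ≤ 7))
Before skip: ((lim + 3*w ≤ -10 → 2*lim = -3) → 4*lim + 6*w ≤ 7) ∧ ((¬(lim + 3*w ≤ -10 → 2*lim = -3)) → (∀s_1. 2*lim + 2*s_1 ≤ 7))
Answer: WP = ((lim + 3*w ≤ -10 → 2*lim = -3) → 4*lim + 6*w ≤ 7) ∧ ((¬(lim + 3*w ≤ -10 → 2*lim = -3)) → (∀s_1. 2*lim + 2*s_1 ≤ 7))


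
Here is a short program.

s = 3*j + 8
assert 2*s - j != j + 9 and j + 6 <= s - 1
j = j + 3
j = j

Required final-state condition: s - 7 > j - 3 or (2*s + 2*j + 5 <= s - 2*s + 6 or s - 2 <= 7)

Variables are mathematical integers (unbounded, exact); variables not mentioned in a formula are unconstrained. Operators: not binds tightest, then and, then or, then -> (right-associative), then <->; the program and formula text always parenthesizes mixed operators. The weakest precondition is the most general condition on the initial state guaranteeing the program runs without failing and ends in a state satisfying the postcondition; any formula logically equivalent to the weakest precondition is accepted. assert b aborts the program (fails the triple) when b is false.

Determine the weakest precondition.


Working backward. After the program, the postcondition s - 7 > j - 3 or (2*s + 2*j + 5 <= s - 2*s + 6 or s - 2 <= 7) must hold; in canonical form it is s > j + 4 or 2*j + 3*s <= 1 or s <= 9.
Before j := j: s > j + 4 or 2*j + 3*s <= 1 or s <= 9
Before j := j + 3: s > j + 7 or 2*j + 3*s <= -5 or s <= 9
Before assert 2*s - j != j + 9 and j + 6 <= s - 1: 2*s != 2*j + 9 and j <= s - 7 and (s > j + 7 or 2*j + 3*s <= -5 or s <= 9)
Before s := 3*j + 8: 4*j != -7 and 2*j >= -1 and (2*j > -1 or 11*j <= -29 or 3*j <= 1)
Answer: WP = 4*j != -7 and 2*j >= -1 and (2*j > -1 or 11*j <= -29 or 3*j <= 1)


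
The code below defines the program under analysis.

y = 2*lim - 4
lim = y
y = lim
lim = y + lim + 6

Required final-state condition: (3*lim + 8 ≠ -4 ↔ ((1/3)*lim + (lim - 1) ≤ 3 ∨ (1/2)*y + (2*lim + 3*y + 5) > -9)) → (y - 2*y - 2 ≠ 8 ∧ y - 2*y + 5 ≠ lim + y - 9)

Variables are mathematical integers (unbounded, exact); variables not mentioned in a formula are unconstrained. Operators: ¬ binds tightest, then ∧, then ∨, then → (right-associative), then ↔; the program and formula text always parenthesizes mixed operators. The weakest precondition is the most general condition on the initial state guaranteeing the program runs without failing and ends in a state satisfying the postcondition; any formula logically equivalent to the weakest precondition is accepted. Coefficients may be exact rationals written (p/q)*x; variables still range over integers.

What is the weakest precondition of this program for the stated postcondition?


Working backward. After the program, the postcondition (3*lim + 8 ≠ -4 ↔ ((1/3)*lim + (lim - 1) ≤ 3 ∨ (1/2)*y + (2*lim + 3*y + 5) > -9)) → (y - 2*y - 2 ≠ 8 ∧ y - 2*y + 5 ≠ lim + y - 9) must hold; in canonical form it is (3*lim ≠ -12 ↔ ((4/3)*lim ≤ 4 ∨ 2*lim + (7/2)*y > -14)) → (y ≠ -10 ∧ lim + 2*y ≠ 14).
Before lim := y + lim + 6: (3*lim + 3*y ≠ -30 ↔ ((4/3)*lim + (4/3)*y ≤ -4 ∨ 2*lim + (11/2)*y > -26)) → (y ≠ -10 ∧ lim + 3*y ≠ 8)
Before y := lim: (6*lim ≠ -30 ↔ ((8/3)*lim ≤ -4 ∨ (15/2)*lim > -26)) → (lim ≠ -10 ∧ 4*lim ≠ 8)
Before lim := y: (6*y ≠ -30 ↔ ((8/3)*y ≤ -4 ∨ (15/2)*y > -26)) → (y ≠ -10 ∧ 4*y ≠ 8)
Before y := 2*lim - 4: (12*lim ≠ -6 ↔ ((16/3)*lim ≤ 20/3 ∨ 15*lim > 4)) → (2*lim ≠ -6 ∧ 8*lim ≠ 24)
Answer: WP = (12*lim ≠ -6 ↔ ((16/3)*lim ≤ 20/3 ∨ 15*lim > 4)) → (2*lim ≠ -6 ∧ 8*lim ≠ 24)


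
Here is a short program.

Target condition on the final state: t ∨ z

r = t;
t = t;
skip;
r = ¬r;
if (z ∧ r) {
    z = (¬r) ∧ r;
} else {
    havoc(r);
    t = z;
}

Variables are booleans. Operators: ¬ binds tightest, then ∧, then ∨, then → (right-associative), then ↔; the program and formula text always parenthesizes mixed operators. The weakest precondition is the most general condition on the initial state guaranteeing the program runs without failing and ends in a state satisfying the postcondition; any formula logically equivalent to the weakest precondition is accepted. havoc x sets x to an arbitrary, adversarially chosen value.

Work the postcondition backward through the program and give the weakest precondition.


Working backward. After the program, t ∨ z must hold.
Then branch requires t; else branch requires z.
Before the if: ((z ∧ r) → t) ∧ ((¬(z ∧ r)) → z)
Before r := ¬r: ((z ∧ (¬r)) → t) ∧ ((¬(z ∧ (¬r))) → z)
Before skip: ((z ∧ (¬r)) → t) ∧ ((¬(z ∧ (¬r))) → z)
Before t := t: ((z ∧ (¬r)) → t) ∧ ((¬(z ∧ (¬r))) → z)
Before r := t: ((z ∧ (¬t)) → t) ∧ ((¬(z ∧ (¬t))) → z)
Answer: WP = ((z ∧ (¬t)) → t) ∧ ((¬(z ∧ (¬t))) → z)


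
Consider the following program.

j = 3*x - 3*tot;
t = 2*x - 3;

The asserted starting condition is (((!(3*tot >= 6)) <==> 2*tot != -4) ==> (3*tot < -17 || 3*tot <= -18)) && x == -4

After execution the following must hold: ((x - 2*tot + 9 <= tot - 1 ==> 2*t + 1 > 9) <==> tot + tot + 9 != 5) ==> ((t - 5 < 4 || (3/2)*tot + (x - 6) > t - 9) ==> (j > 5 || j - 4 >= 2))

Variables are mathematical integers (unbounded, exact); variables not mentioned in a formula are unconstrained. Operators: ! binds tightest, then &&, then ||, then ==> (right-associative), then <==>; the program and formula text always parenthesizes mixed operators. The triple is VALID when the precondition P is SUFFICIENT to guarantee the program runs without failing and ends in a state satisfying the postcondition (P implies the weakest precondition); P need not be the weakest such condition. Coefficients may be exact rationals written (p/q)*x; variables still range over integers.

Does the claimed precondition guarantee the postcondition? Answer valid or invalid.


Working backward. After the program, the postcondition ((x - 2*tot + 9 <= tot - 1 ==> 2*t + 1 > 9) <==> tot + tot + 9 != 5) ==> ((t - 5 < 4 || (3/2)*tot + (x - 6) > t - 9) ==> (j > 5 || j - 4 >= 2)) must hold; in canonical form it is ((x <= 3*tot - 10 ==> 2*t > 8) <==> 2*tot != -4) ==> ((t < 9 || (3/2)*tot + x > t - 3) ==> (j > 5 || j >= 6)).
Before t := 2*x - 3: ((x <= 3*tot - 10 ==> 4*x > 14) <==> 2*tot != -4) ==> ((2*x < 12 || (3/2)*tot > x - 6) ==> (j > 5 || j >= 6))
Before j := 3*x - 3*tot: ((x <= 3*tot - 10 ==> 4*x > 14) <==> 2*tot != -4) ==> ((2*x < 12 || (3/2)*tot > x - 6) ==> (3*x > 3*tot + 5 || 3*x >= 3*tot + 6))
The weakest precondition is ((x <= 3*tot - 10 ==> 4*x > 14) <==> 2*tot != -4) ==> ((2*x < 12 || (3/2)*tot > x - 6) ==> (3*x > 3*tot + 5 || 3*x >= 3*tot + 6)).
Check whether (((!(3*tot >= 6)) <==> 2*tot != -4) ==> (3*tot < -17 || 3*tot <= -18)) && x == -4 implies it.
Every state satisfying the precondition satisfies the weakest precondition: the implication holds.
Answer: valid
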